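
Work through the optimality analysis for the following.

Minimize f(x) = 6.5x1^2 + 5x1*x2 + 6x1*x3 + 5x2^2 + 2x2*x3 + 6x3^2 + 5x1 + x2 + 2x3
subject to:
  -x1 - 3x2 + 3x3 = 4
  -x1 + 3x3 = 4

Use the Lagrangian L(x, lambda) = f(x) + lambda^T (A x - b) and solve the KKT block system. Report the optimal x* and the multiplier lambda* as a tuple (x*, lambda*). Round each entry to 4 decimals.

Form the Lagrangian:
  L(x, lambda) = (1/2) x^T Q x + c^T x + lambda^T (A x - b)
Stationarity (grad_x L = 0): Q x + c + A^T lambda = 0.
Primal feasibility: A x = b.

This gives the KKT block system:
  [ Q   A^T ] [ x     ]   [-c ]
  [ A    0  ] [ lambda ] = [ b ]

Solving the linear system:
  x*      = (-1.0364, 0, 0.9879)
  lambda* = (-0.7354, -1.8101)
  f(x*)   = 3.4879

x* = (-1.0364, 0, 0.9879), lambda* = (-0.7354, -1.8101)


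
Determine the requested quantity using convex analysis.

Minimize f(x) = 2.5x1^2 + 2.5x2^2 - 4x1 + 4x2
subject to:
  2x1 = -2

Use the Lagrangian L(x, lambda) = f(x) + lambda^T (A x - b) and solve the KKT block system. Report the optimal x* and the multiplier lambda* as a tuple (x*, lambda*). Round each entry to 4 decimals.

Form the Lagrangian:
  L(x, lambda) = (1/2) x^T Q x + c^T x + lambda^T (A x - b)
Stationarity (grad_x L = 0): Q x + c + A^T lambda = 0.
Primal feasibility: A x = b.

This gives the KKT block system:
  [ Q   A^T ] [ x     ]   [-c ]
  [ A    0  ] [ lambda ] = [ b ]

Solving the linear system:
  x*      = (-1, -0.8)
  lambda* = (4.5)
  f(x*)   = 4.9

x* = (-1, -0.8), lambda* = (4.5)


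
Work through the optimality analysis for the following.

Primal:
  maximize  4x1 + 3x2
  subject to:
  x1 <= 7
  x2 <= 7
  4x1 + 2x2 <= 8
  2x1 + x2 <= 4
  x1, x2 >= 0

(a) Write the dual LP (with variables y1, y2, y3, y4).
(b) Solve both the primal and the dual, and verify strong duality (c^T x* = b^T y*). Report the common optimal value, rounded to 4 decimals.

The standard primal-dual pair for 'max c^T x s.t. A x <= b, x >= 0' is:
  Dual:  min b^T y  s.t.  A^T y >= c,  y >= 0.

So the dual LP is:
  minimize  7y1 + 7y2 + 8y3 + 4y4
  subject to:
    y1 + 4y3 + 2y4 >= 4
    y2 + 2y3 + y4 >= 3
    y1, y2, y3, y4 >= 0

Solving the primal: x* = (0, 4).
  primal value c^T x* = 12.
Solving the dual: y* = (0, 0, 1.5, 0).
  dual value b^T y* = 12.
Strong duality: c^T x* = b^T y*. Confirmed.

12


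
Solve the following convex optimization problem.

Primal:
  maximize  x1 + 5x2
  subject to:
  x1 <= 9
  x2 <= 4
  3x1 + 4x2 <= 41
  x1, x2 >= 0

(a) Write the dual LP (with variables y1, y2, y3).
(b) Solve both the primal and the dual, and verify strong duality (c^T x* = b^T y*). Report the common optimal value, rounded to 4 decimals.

The standard primal-dual pair for 'max c^T x s.t. A x <= b, x >= 0' is:
  Dual:  min b^T y  s.t.  A^T y >= c,  y >= 0.

So the dual LP is:
  minimize  9y1 + 4y2 + 41y3
  subject to:
    y1 + 3y3 >= 1
    y2 + 4y3 >= 5
    y1, y2, y3 >= 0

Solving the primal: x* = (8.3333, 4).
  primal value c^T x* = 28.3333.
Solving the dual: y* = (0, 3.6667, 0.3333).
  dual value b^T y* = 28.3333.
Strong duality: c^T x* = b^T y*. Confirmed.

28.3333


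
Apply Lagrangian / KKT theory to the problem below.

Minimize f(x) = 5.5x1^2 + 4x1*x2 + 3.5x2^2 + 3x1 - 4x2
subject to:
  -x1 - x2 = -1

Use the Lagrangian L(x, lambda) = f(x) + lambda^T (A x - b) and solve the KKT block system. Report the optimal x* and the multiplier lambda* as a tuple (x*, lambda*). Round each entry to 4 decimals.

Form the Lagrangian:
  L(x, lambda) = (1/2) x^T Q x + c^T x + lambda^T (A x - b)
Stationarity (grad_x L = 0): Q x + c + A^T lambda = 0.
Primal feasibility: A x = b.

This gives the KKT block system:
  [ Q   A^T ] [ x     ]   [-c ]
  [ A    0  ] [ lambda ] = [ b ]

Solving the linear system:
  x*      = (-0.4, 1.4)
  lambda* = (4.2)
  f(x*)   = -1.3

x* = (-0.4, 1.4), lambda* = (4.2)


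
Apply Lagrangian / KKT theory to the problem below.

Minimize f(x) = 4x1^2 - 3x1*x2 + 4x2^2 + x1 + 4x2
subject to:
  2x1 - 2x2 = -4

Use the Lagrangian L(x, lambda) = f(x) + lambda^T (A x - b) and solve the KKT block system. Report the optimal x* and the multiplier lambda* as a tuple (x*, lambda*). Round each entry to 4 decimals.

Form the Lagrangian:
  L(x, lambda) = (1/2) x^T Q x + c^T x + lambda^T (A x - b)
Stationarity (grad_x L = 0): Q x + c + A^T lambda = 0.
Primal feasibility: A x = b.

This gives the KKT block system:
  [ Q   A^T ] [ x     ]   [-c ]
  [ A    0  ] [ lambda ] = [ b ]

Solving the linear system:
  x*      = (-1.5, 0.5)
  lambda* = (6.25)
  f(x*)   = 12.75

x* = (-1.5, 0.5), lambda* = (6.25)


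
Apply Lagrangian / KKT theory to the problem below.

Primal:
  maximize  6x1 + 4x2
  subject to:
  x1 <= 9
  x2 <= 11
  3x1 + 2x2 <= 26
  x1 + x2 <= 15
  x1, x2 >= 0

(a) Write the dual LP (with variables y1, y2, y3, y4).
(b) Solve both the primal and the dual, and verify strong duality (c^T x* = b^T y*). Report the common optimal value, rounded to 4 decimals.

The standard primal-dual pair for 'max c^T x s.t. A x <= b, x >= 0' is:
  Dual:  min b^T y  s.t.  A^T y >= c,  y >= 0.

So the dual LP is:
  minimize  9y1 + 11y2 + 26y3 + 15y4
  subject to:
    y1 + 3y3 + y4 >= 6
    y2 + 2y3 + y4 >= 4
    y1, y2, y3, y4 >= 0

Solving the primal: x* = (8.6667, 0).
  primal value c^T x* = 52.
Solving the dual: y* = (0, 0, 2, 0).
  dual value b^T y* = 52.
Strong duality: c^T x* = b^T y*. Confirmed.

52


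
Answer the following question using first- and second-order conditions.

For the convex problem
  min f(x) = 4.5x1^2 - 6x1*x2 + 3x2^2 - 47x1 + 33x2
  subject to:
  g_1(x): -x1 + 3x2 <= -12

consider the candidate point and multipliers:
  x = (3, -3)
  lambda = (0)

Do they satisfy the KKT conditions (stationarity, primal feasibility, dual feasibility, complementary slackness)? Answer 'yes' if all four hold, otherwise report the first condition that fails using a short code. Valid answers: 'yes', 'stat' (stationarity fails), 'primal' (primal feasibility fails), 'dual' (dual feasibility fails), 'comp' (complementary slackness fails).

Gradient of f: grad f(x) = Q x + c = (-2, -3)
Constraint values g_i(x) = a_i^T x - b_i:
  g_1((3, -3)) = 0
Stationarity residual: grad f(x) + sum_i lambda_i a_i = (-2, -3)
  -> stationarity FAILS
Primal feasibility (all g_i <= 0): OK
Dual feasibility (all lambda_i >= 0): OK
Complementary slackness (lambda_i * g_i(x) = 0 for all i): OK

Verdict: the first failing condition is stationarity -> stat.

stat


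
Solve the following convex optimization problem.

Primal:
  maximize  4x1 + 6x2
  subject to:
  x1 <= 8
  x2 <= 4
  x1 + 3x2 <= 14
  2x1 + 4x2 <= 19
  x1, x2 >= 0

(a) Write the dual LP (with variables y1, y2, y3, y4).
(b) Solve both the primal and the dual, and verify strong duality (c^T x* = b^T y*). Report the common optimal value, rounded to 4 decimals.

The standard primal-dual pair for 'max c^T x s.t. A x <= b, x >= 0' is:
  Dual:  min b^T y  s.t.  A^T y >= c,  y >= 0.

So the dual LP is:
  minimize  8y1 + 4y2 + 14y3 + 19y4
  subject to:
    y1 + y3 + 2y4 >= 4
    y2 + 3y3 + 4y4 >= 6
    y1, y2, y3, y4 >= 0

Solving the primal: x* = (8, 0.75).
  primal value c^T x* = 36.5.
Solving the dual: y* = (1, 0, 0, 1.5).
  dual value b^T y* = 36.5.
Strong duality: c^T x* = b^T y*. Confirmed.

36.5


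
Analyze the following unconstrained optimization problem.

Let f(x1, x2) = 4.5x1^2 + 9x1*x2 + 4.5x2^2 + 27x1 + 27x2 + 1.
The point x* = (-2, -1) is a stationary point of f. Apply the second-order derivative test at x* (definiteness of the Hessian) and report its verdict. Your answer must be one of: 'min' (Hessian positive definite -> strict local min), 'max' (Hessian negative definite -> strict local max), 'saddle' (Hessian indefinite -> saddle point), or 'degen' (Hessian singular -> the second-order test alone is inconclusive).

Compute the Hessian H = grad^2 f:
  H = [[9, 9], [9, 9]]
Verify stationarity: grad f(x*) = H x* + g = (0, 0).
Eigenvalues of H: 0, 18.
H has a zero eigenvalue (singular; positive semidefinite but not definite), so H is neither positive definite, negative definite, nor indefinite. The second-order test alone is inconclusive -> degen.
(Indeed, f is constant along the null direction of H through x*, so x* is not a strict local extremum.)

degen


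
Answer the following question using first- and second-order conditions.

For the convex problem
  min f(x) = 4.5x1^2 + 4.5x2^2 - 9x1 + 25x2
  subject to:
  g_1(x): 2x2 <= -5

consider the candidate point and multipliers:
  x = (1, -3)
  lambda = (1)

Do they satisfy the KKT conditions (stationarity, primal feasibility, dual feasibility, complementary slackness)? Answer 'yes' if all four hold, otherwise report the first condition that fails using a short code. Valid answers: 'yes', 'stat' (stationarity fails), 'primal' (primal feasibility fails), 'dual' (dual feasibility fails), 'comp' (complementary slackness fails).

Gradient of f: grad f(x) = Q x + c = (0, -2)
Constraint values g_i(x) = a_i^T x - b_i:
  g_1((1, -3)) = -1
Stationarity residual: grad f(x) + sum_i lambda_i a_i = (0, 0)
  -> stationarity OK
Primal feasibility (all g_i <= 0): OK
Dual feasibility (all lambda_i >= 0): OK
Complementary slackness (lambda_i * g_i(x) = 0 for all i): FAILS

Verdict: the first failing condition is complementary_slackness -> comp.

comp


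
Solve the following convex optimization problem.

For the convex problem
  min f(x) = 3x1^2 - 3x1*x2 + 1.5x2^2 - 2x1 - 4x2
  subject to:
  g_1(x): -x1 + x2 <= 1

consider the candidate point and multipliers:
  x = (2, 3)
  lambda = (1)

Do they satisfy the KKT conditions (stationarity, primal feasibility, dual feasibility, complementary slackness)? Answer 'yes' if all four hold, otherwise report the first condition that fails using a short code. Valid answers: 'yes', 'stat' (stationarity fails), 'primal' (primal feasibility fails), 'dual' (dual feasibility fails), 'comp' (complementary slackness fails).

Gradient of f: grad f(x) = Q x + c = (1, -1)
Constraint values g_i(x) = a_i^T x - b_i:
  g_1((2, 3)) = 0
Stationarity residual: grad f(x) + sum_i lambda_i a_i = (0, 0)
  -> stationarity OK
Primal feasibility (all g_i <= 0): OK
Dual feasibility (all lambda_i >= 0): OK
Complementary slackness (lambda_i * g_i(x) = 0 for all i): OK

Verdict: yes, KKT holds.

yes


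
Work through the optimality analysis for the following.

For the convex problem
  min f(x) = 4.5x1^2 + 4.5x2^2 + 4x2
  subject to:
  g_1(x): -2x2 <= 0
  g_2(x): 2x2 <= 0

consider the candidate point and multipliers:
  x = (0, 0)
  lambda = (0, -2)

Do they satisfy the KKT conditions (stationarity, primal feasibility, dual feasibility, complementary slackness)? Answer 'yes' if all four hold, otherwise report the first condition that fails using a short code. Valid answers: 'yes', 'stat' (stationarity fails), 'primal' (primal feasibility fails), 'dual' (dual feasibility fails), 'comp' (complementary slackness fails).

Gradient of f: grad f(x) = Q x + c = (0, 4)
Constraint values g_i(x) = a_i^T x - b_i:
  g_1((0, 0)) = 0
  g_2((0, 0)) = 0
Stationarity residual: grad f(x) + sum_i lambda_i a_i = (0, 0)
  -> stationarity OK
Primal feasibility (all g_i <= 0): OK
Dual feasibility (all lambda_i >= 0): FAILS
Complementary slackness (lambda_i * g_i(x) = 0 for all i): OK

Verdict: the first failing condition is dual_feasibility -> dual.

dual


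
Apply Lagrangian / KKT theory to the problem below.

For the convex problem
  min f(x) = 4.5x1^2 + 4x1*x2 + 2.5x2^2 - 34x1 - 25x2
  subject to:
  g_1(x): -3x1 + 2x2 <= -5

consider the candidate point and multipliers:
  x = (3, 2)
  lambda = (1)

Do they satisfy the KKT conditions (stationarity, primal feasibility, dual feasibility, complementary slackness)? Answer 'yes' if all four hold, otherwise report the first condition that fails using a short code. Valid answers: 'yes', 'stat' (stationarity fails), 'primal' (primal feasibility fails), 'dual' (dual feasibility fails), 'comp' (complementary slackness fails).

Gradient of f: grad f(x) = Q x + c = (1, -3)
Constraint values g_i(x) = a_i^T x - b_i:
  g_1((3, 2)) = 0
Stationarity residual: grad f(x) + sum_i lambda_i a_i = (-2, -1)
  -> stationarity FAILS
Primal feasibility (all g_i <= 0): OK
Dual feasibility (all lambda_i >= 0): OK
Complementary slackness (lambda_i * g_i(x) = 0 for all i): OK

Verdict: the first failing condition is stationarity -> stat.

stat


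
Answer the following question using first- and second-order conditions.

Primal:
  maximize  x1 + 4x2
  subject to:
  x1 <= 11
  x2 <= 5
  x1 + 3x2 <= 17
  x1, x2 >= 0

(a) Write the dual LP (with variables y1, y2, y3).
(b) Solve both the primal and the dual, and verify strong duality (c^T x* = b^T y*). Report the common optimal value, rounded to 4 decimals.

The standard primal-dual pair for 'max c^T x s.t. A x <= b, x >= 0' is:
  Dual:  min b^T y  s.t.  A^T y >= c,  y >= 0.

So the dual LP is:
  minimize  11y1 + 5y2 + 17y3
  subject to:
    y1 + y3 >= 1
    y2 + 3y3 >= 4
    y1, y2, y3 >= 0

Solving the primal: x* = (2, 5).
  primal value c^T x* = 22.
Solving the dual: y* = (0, 1, 1).
  dual value b^T y* = 22.
Strong duality: c^T x* = b^T y*. Confirmed.

22


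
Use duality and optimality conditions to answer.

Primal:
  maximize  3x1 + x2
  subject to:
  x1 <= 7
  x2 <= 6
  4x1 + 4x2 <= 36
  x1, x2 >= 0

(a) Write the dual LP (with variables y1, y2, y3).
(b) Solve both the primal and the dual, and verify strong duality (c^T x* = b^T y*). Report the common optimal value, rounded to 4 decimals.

The standard primal-dual pair for 'max c^T x s.t. A x <= b, x >= 0' is:
  Dual:  min b^T y  s.t.  A^T y >= c,  y >= 0.

So the dual LP is:
  minimize  7y1 + 6y2 + 36y3
  subject to:
    y1 + 4y3 >= 3
    y2 + 4y3 >= 1
    y1, y2, y3 >= 0

Solving the primal: x* = (7, 2).
  primal value c^T x* = 23.
Solving the dual: y* = (2, 0, 0.25).
  dual value b^T y* = 23.
Strong duality: c^T x* = b^T y*. Confirmed.

23


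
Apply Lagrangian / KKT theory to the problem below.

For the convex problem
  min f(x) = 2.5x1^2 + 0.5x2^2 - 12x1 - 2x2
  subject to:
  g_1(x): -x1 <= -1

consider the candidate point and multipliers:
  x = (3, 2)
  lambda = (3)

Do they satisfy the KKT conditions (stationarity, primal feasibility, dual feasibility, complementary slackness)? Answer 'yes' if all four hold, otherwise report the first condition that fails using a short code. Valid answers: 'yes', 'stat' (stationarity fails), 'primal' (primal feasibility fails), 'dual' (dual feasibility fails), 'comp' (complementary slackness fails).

Gradient of f: grad f(x) = Q x + c = (3, 0)
Constraint values g_i(x) = a_i^T x - b_i:
  g_1((3, 2)) = -2
Stationarity residual: grad f(x) + sum_i lambda_i a_i = (0, 0)
  -> stationarity OK
Primal feasibility (all g_i <= 0): OK
Dual feasibility (all lambda_i >= 0): OK
Complementary slackness (lambda_i * g_i(x) = 0 for all i): FAILS

Verdict: the first failing condition is complementary_slackness -> comp.

comp


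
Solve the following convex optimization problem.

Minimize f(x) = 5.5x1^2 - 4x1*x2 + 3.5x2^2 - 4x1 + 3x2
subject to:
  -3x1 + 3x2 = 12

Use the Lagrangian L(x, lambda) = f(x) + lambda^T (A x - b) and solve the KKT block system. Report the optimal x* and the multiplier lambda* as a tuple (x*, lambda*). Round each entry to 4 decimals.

Form the Lagrangian:
  L(x, lambda) = (1/2) x^T Q x + c^T x + lambda^T (A x - b)
Stationarity (grad_x L = 0): Q x + c + A^T lambda = 0.
Primal feasibility: A x = b.

This gives the KKT block system:
  [ Q   A^T ] [ x     ]   [-c ]
  [ A    0  ] [ lambda ] = [ b ]

Solving the linear system:
  x*      = (-1.1, 2.9)
  lambda* = (-9.2333)
  f(x*)   = 61.95

x* = (-1.1, 2.9), lambda* = (-9.2333)


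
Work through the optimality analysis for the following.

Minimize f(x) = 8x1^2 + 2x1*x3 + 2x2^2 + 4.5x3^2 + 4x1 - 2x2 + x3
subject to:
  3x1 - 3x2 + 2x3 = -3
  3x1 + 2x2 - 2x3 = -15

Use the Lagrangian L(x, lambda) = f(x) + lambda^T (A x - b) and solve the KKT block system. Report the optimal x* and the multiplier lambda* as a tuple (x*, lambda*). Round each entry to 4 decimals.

Form the Lagrangian:
  L(x, lambda) = (1/2) x^T Q x + c^T x + lambda^T (A x - b)
Stationarity (grad_x L = 0): Q x + c + A^T lambda = 0.
Primal feasibility: A x = b.

This gives the KKT block system:
  [ Q   A^T ] [ x     ]   [-c ]
  [ A    0  ] [ lambda ] = [ b ]

Solving the linear system:
  x*      = (-3.1652, -0.991, 1.7612)
  lambda* = (4.5566, 9.8169)
  f(x*)   = 76.0027

x* = (-3.1652, -0.991, 1.7612), lambda* = (4.5566, 9.8169)


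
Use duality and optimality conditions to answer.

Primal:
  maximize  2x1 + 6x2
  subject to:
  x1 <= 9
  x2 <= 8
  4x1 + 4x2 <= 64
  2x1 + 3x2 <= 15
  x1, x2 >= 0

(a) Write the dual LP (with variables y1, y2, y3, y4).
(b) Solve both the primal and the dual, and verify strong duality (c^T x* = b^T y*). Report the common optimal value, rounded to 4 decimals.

The standard primal-dual pair for 'max c^T x s.t. A x <= b, x >= 0' is:
  Dual:  min b^T y  s.t.  A^T y >= c,  y >= 0.

So the dual LP is:
  minimize  9y1 + 8y2 + 64y3 + 15y4
  subject to:
    y1 + 4y3 + 2y4 >= 2
    y2 + 4y3 + 3y4 >= 6
    y1, y2, y3, y4 >= 0

Solving the primal: x* = (0, 5).
  primal value c^T x* = 30.
Solving the dual: y* = (0, 0, 0, 2).
  dual value b^T y* = 30.
Strong duality: c^T x* = b^T y*. Confirmed.

30


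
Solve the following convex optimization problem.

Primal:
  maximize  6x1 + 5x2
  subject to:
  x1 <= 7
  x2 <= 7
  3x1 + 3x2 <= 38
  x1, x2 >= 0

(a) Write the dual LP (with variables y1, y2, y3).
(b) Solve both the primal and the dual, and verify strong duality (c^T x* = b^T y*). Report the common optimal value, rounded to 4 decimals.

The standard primal-dual pair for 'max c^T x s.t. A x <= b, x >= 0' is:
  Dual:  min b^T y  s.t.  A^T y >= c,  y >= 0.

So the dual LP is:
  minimize  7y1 + 7y2 + 38y3
  subject to:
    y1 + 3y3 >= 6
    y2 + 3y3 >= 5
    y1, y2, y3 >= 0

Solving the primal: x* = (7, 5.6667).
  primal value c^T x* = 70.3333.
Solving the dual: y* = (1, 0, 1.6667).
  dual value b^T y* = 70.3333.
Strong duality: c^T x* = b^T y*. Confirmed.

70.3333


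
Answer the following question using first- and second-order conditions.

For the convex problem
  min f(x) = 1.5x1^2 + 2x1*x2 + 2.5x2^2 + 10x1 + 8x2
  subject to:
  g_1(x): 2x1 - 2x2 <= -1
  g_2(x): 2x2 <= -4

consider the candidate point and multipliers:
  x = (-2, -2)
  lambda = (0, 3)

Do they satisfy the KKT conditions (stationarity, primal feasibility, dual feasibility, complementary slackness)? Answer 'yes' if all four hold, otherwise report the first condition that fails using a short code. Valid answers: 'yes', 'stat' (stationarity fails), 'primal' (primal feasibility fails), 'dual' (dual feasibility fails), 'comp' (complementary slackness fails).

Gradient of f: grad f(x) = Q x + c = (0, -6)
Constraint values g_i(x) = a_i^T x - b_i:
  g_1((-2, -2)) = 1
  g_2((-2, -2)) = 0
Stationarity residual: grad f(x) + sum_i lambda_i a_i = (0, 0)
  -> stationarity OK
Primal feasibility (all g_i <= 0): FAILS
Dual feasibility (all lambda_i >= 0): OK
Complementary slackness (lambda_i * g_i(x) = 0 for all i): OK

Verdict: the first failing condition is primal_feasibility -> primal.

primal


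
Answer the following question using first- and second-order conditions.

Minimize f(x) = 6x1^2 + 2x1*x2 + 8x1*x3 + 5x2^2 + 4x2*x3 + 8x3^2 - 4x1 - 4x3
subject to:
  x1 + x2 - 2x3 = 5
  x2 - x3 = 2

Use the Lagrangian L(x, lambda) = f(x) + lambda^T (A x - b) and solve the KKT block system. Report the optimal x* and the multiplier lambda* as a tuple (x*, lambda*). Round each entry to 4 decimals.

Form the Lagrangian:
  L(x, lambda) = (1/2) x^T Q x + c^T x + lambda^T (A x - b)
Stationarity (grad_x L = 0): Q x + c + A^T lambda = 0.
Primal feasibility: A x = b.

This gives the KKT block system:
  [ Q   A^T ] [ x     ]   [-c ]
  [ A    0  ] [ lambda ] = [ b ]

Solving the linear system:
  x*      = (1.6364, 0.6364, -1.3636)
  lambda* = (-6, 1.8182)
  f(x*)   = 12.6364

x* = (1.6364, 0.6364, -1.3636), lambda* = (-6, 1.8182)


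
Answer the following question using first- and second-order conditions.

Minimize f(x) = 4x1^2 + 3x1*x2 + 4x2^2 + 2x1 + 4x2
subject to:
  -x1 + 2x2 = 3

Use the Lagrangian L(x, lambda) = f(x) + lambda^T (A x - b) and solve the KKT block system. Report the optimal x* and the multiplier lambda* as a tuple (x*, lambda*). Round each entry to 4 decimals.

Form the Lagrangian:
  L(x, lambda) = (1/2) x^T Q x + c^T x + lambda^T (A x - b)
Stationarity (grad_x L = 0): Q x + c + A^T lambda = 0.
Primal feasibility: A x = b.

This gives the KKT block system:
  [ Q   A^T ] [ x     ]   [-c ]
  [ A    0  ] [ lambda ] = [ b ]

Solving the linear system:
  x*      = (-1.1154, 0.9423)
  lambda* = (-4.0962)
  f(x*)   = 6.9135

x* = (-1.1154, 0.9423), lambda* = (-4.0962)


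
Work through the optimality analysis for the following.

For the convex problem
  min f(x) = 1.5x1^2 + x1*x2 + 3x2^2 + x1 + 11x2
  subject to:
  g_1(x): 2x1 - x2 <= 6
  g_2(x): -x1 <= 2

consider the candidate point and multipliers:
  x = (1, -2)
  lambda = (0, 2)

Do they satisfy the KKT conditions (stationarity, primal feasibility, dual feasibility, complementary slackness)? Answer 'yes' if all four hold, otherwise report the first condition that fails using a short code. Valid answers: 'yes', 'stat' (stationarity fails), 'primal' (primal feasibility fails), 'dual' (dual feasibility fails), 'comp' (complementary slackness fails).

Gradient of f: grad f(x) = Q x + c = (2, 0)
Constraint values g_i(x) = a_i^T x - b_i:
  g_1((1, -2)) = -2
  g_2((1, -2)) = -3
Stationarity residual: grad f(x) + sum_i lambda_i a_i = (0, 0)
  -> stationarity OK
Primal feasibility (all g_i <= 0): OK
Dual feasibility (all lambda_i >= 0): OK
Complementary slackness (lambda_i * g_i(x) = 0 for all i): FAILS

Verdict: the first failing condition is complementary_slackness -> comp.

comp


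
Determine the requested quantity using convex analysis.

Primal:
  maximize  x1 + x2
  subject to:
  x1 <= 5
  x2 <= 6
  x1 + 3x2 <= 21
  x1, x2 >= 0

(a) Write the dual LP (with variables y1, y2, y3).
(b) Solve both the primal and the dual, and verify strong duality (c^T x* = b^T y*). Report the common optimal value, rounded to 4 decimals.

The standard primal-dual pair for 'max c^T x s.t. A x <= b, x >= 0' is:
  Dual:  min b^T y  s.t.  A^T y >= c,  y >= 0.

So the dual LP is:
  minimize  5y1 + 6y2 + 21y3
  subject to:
    y1 + y3 >= 1
    y2 + 3y3 >= 1
    y1, y2, y3 >= 0

Solving the primal: x* = (5, 5.3333).
  primal value c^T x* = 10.3333.
Solving the dual: y* = (0.6667, 0, 0.3333).
  dual value b^T y* = 10.3333.
Strong duality: c^T x* = b^T y*. Confirmed.

10.3333


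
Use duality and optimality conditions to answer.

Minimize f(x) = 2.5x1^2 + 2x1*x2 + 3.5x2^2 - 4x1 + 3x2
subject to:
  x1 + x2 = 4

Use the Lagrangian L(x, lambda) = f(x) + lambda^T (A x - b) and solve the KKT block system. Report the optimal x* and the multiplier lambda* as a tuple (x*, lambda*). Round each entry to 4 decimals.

Form the Lagrangian:
  L(x, lambda) = (1/2) x^T Q x + c^T x + lambda^T (A x - b)
Stationarity (grad_x L = 0): Q x + c + A^T lambda = 0.
Primal feasibility: A x = b.

This gives the KKT block system:
  [ Q   A^T ] [ x     ]   [-c ]
  [ A    0  ] [ lambda ] = [ b ]

Solving the linear system:
  x*      = (3.375, 0.625)
  lambda* = (-14.125)
  f(x*)   = 22.4375

x* = (3.375, 0.625), lambda* = (-14.125)


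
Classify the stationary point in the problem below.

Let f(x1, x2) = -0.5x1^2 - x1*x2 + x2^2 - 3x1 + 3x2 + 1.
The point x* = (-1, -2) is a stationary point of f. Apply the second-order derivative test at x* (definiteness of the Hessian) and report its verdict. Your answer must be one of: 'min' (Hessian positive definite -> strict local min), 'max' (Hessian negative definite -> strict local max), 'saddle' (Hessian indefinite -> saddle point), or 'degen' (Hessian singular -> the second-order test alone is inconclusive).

Compute the Hessian H = grad^2 f:
  H = [[-1, -1], [-1, 2]]
Verify stationarity: grad f(x*) = H x* + g = (0, 0).
Eigenvalues of H: -1.3028, 2.3028.
Eigenvalues have mixed signs, so H is indefinite -> x* is a saddle point.

saddle


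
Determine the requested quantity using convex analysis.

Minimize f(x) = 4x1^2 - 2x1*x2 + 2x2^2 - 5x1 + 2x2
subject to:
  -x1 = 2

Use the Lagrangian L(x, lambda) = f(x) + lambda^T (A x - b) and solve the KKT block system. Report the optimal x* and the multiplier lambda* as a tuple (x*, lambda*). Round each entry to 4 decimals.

Form the Lagrangian:
  L(x, lambda) = (1/2) x^T Q x + c^T x + lambda^T (A x - b)
Stationarity (grad_x L = 0): Q x + c + A^T lambda = 0.
Primal feasibility: A x = b.

This gives the KKT block system:
  [ Q   A^T ] [ x     ]   [-c ]
  [ A    0  ] [ lambda ] = [ b ]

Solving the linear system:
  x*      = (-2, -1.5)
  lambda* = (-18)
  f(x*)   = 21.5

x* = (-2, -1.5), lambda* = (-18)


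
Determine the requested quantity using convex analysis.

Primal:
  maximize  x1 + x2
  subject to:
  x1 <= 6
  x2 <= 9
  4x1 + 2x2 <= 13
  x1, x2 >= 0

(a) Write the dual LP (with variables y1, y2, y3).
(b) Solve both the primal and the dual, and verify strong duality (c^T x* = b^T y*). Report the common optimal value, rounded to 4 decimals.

The standard primal-dual pair for 'max c^T x s.t. A x <= b, x >= 0' is:
  Dual:  min b^T y  s.t.  A^T y >= c,  y >= 0.

So the dual LP is:
  minimize  6y1 + 9y2 + 13y3
  subject to:
    y1 + 4y3 >= 1
    y2 + 2y3 >= 1
    y1, y2, y3 >= 0

Solving the primal: x* = (0, 6.5).
  primal value c^T x* = 6.5.
Solving the dual: y* = (0, 0, 0.5).
  dual value b^T y* = 6.5.
Strong duality: c^T x* = b^T y*. Confirmed.

6.5


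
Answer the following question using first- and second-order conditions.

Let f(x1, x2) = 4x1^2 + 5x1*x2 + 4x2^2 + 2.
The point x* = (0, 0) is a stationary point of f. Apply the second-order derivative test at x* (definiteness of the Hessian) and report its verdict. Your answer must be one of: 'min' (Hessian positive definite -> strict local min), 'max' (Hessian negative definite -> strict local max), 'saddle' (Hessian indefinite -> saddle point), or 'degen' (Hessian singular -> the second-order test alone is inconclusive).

Compute the Hessian H = grad^2 f:
  H = [[8, 5], [5, 8]]
Verify stationarity: grad f(x*) = H x* + g = (0, 0).
Eigenvalues of H: 3, 13.
Both eigenvalues > 0, so H is positive definite -> x* is a strict local min.

min


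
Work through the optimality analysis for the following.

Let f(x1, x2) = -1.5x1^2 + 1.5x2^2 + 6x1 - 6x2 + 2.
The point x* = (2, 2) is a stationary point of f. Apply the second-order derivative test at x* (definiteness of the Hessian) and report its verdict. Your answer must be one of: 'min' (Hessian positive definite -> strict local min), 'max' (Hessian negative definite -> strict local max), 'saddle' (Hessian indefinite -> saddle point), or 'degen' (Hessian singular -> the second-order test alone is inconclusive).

Compute the Hessian H = grad^2 f:
  H = [[-3, 0], [0, 3]]
Verify stationarity: grad f(x*) = H x* + g = (0, 0).
Eigenvalues of H: -3, 3.
Eigenvalues have mixed signs, so H is indefinite -> x* is a saddle point.

saddle


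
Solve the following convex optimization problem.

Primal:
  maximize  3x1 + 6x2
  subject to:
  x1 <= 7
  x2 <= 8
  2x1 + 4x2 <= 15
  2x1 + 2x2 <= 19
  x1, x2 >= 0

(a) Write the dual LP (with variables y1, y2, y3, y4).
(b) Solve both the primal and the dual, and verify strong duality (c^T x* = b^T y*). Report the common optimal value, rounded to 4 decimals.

The standard primal-dual pair for 'max c^T x s.t. A x <= b, x >= 0' is:
  Dual:  min b^T y  s.t.  A^T y >= c,  y >= 0.

So the dual LP is:
  minimize  7y1 + 8y2 + 15y3 + 19y4
  subject to:
    y1 + 2y3 + 2y4 >= 3
    y2 + 4y3 + 2y4 >= 6
    y1, y2, y3, y4 >= 0

Solving the primal: x* = (7, 0.25).
  primal value c^T x* = 22.5.
Solving the dual: y* = (0, 0, 1.5, 0).
  dual value b^T y* = 22.5.
Strong duality: c^T x* = b^T y*. Confirmed.

22.5


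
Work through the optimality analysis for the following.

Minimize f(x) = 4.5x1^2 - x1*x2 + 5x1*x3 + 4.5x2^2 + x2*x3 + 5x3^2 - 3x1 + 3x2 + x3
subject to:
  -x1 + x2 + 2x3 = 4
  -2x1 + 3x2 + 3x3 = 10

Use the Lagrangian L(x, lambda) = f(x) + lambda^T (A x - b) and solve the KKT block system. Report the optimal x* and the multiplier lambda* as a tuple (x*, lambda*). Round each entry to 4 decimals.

Form the Lagrangian:
  L(x, lambda) = (1/2) x^T Q x + c^T x + lambda^T (A x - b)
Stationarity (grad_x L = 0): Q x + c + A^T lambda = 0.
Primal feasibility: A x = b.

This gives the KKT block system:
  [ Q   A^T ] [ x     ]   [-c ]
  [ A    0  ] [ lambda ] = [ b ]

Solving the linear system:
  x*      = (-0.7381, 2.4206, 0.4206)
  lambda* = (22.0079, -15.9841)
  f(x*)   = 40.8532

x* = (-0.7381, 2.4206, 0.4206), lambda* = (22.0079, -15.9841)


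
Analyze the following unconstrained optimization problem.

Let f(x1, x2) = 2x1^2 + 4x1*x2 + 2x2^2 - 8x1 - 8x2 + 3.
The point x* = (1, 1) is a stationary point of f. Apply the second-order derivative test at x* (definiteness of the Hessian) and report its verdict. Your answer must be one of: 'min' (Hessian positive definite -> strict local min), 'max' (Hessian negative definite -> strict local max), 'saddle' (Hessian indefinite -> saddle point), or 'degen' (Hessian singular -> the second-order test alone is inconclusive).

Compute the Hessian H = grad^2 f:
  H = [[4, 4], [4, 4]]
Verify stationarity: grad f(x*) = H x* + g = (0, 0).
Eigenvalues of H: 0, 8.
H has a zero eigenvalue (singular; positive semidefinite but not definite), so H is neither positive definite, negative definite, nor indefinite. The second-order test alone is inconclusive -> degen.
(Indeed, f is constant along the null direction of H through x*, so x* is not a strict local extremum.)

degen


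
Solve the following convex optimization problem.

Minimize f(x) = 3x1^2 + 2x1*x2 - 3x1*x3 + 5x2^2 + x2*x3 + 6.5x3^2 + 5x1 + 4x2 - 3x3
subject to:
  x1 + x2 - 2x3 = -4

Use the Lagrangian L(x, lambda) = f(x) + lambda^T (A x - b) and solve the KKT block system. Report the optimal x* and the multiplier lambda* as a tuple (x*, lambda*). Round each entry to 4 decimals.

Form the Lagrangian:
  L(x, lambda) = (1/2) x^T Q x + c^T x + lambda^T (A x - b)
Stationarity (grad_x L = 0): Q x + c + A^T lambda = 0.
Primal feasibility: A x = b.

This gives the KKT block system:
  [ Q   A^T ] [ x     ]   [-c ]
  [ A    0  ] [ lambda ] = [ b ]

Solving the linear system:
  x*      = (-1.0599, -0.912, 1.0141)
  lambda* = (6.2254)
  f(x*)   = 6.456

x* = (-1.0599, -0.912, 1.0141), lambda* = (6.2254)


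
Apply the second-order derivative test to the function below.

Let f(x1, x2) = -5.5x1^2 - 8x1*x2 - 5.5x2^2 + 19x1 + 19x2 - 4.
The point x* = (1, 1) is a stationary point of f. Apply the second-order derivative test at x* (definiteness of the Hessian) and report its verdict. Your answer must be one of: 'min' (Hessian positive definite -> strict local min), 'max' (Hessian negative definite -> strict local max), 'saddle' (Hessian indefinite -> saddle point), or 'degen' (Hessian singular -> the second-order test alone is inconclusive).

Compute the Hessian H = grad^2 f:
  H = [[-11, -8], [-8, -11]]
Verify stationarity: grad f(x*) = H x* + g = (0, 0).
Eigenvalues of H: -19, -3.
Both eigenvalues < 0, so H is negative definite -> x* is a strict local max.

max


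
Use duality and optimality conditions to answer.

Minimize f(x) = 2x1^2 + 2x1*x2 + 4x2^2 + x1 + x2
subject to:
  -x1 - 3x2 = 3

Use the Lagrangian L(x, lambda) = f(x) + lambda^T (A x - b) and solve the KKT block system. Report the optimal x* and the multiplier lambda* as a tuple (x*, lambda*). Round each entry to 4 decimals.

Form the Lagrangian:
  L(x, lambda) = (1/2) x^T Q x + c^T x + lambda^T (A x - b)
Stationarity (grad_x L = 0): Q x + c + A^T lambda = 0.
Primal feasibility: A x = b.

This gives the KKT block system:
  [ Q   A^T ] [ x     ]   [-c ]
  [ A    0  ] [ lambda ] = [ b ]

Solving the linear system:
  x*      = (-0.375, -0.875)
  lambda* = (-2.25)
  f(x*)   = 2.75

x* = (-0.375, -0.875), lambda* = (-2.25)


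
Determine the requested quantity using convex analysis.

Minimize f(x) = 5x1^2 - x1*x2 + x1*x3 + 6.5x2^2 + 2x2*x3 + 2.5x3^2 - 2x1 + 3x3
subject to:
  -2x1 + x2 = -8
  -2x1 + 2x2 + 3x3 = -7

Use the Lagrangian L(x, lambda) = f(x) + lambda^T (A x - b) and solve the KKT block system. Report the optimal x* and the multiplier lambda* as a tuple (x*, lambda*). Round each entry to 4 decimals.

Form the Lagrangian:
  L(x, lambda) = (1/2) x^T Q x + c^T x + lambda^T (A x - b)
Stationarity (grad_x L = 0): Q x + c + A^T lambda = 0.
Primal feasibility: A x = b.

This gives the KKT block system:
  [ Q   A^T ] [ x     ]   [-c ]
  [ A    0  ] [ lambda ] = [ b ]

Solving the linear system:
  x*      = (3.5166, -0.9668, 0.6556)
  lambda* = (20.0145, -2.6203)
  f(x*)   = 68.3537

x* = (3.5166, -0.9668, 0.6556), lambda* = (20.0145, -2.6203)


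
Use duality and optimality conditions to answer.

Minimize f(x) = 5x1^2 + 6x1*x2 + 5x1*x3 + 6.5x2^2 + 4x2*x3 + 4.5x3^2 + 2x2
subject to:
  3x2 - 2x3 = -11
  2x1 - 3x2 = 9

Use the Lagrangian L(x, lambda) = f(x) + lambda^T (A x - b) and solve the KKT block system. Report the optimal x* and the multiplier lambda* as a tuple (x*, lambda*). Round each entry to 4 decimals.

Form the Lagrangian:
  L(x, lambda) = (1/2) x^T Q x + c^T x + lambda^T (A x - b)
Stationarity (grad_x L = 0): Q x + c + A^T lambda = 0.
Primal feasibility: A x = b.

This gives the KKT block system:
  [ Q   A^T ] [ x     ]   [-c ]
  [ A    0  ] [ lambda ] = [ b ]

Solving the linear system:
  x*      = (0.7898, -2.4734, 1.7898)
  lambda* = (5.082, -1.0035)
  f(x*)   = 29.9931

x* = (0.7898, -2.4734, 1.7898), lambda* = (5.082, -1.0035)


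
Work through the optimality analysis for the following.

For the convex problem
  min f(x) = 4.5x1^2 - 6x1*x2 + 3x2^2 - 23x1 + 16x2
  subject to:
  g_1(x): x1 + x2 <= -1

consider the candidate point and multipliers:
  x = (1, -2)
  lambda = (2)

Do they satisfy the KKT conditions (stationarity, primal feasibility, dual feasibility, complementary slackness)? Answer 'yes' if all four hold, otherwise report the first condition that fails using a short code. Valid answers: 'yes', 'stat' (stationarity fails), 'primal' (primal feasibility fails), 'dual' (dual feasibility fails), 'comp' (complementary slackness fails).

Gradient of f: grad f(x) = Q x + c = (-2, -2)
Constraint values g_i(x) = a_i^T x - b_i:
  g_1((1, -2)) = 0
Stationarity residual: grad f(x) + sum_i lambda_i a_i = (0, 0)
  -> stationarity OK
Primal feasibility (all g_i <= 0): OK
Dual feasibility (all lambda_i >= 0): OK
Complementary slackness (lambda_i * g_i(x) = 0 for all i): OK

Verdict: yes, KKT holds.

yes


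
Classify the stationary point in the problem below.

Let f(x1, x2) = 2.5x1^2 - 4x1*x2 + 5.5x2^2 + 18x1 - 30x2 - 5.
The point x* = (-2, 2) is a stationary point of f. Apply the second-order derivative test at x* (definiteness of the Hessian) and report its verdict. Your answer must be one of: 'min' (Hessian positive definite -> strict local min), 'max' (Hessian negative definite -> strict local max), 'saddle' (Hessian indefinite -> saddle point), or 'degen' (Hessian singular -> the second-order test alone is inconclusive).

Compute the Hessian H = grad^2 f:
  H = [[5, -4], [-4, 11]]
Verify stationarity: grad f(x*) = H x* + g = (0, 0).
Eigenvalues of H: 3, 13.
Both eigenvalues > 0, so H is positive definite -> x* is a strict local min.

min


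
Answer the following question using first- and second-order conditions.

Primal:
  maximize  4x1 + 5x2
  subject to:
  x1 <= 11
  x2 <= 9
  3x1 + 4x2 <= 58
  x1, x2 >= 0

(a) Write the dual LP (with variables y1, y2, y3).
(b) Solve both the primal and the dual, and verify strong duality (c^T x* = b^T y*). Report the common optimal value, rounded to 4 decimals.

The standard primal-dual pair for 'max c^T x s.t. A x <= b, x >= 0' is:
  Dual:  min b^T y  s.t.  A^T y >= c,  y >= 0.

So the dual LP is:
  minimize  11y1 + 9y2 + 58y3
  subject to:
    y1 + 3y3 >= 4
    y2 + 4y3 >= 5
    y1, y2, y3 >= 0

Solving the primal: x* = (11, 6.25).
  primal value c^T x* = 75.25.
Solving the dual: y* = (0.25, 0, 1.25).
  dual value b^T y* = 75.25.
Strong duality: c^T x* = b^T y*. Confirmed.

75.25


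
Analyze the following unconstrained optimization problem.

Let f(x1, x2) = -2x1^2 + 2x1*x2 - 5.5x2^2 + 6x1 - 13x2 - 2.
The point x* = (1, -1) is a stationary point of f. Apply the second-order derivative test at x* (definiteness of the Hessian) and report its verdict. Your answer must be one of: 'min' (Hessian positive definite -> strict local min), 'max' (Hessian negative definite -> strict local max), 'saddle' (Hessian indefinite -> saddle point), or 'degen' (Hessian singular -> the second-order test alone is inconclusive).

Compute the Hessian H = grad^2 f:
  H = [[-4, 2], [2, -11]]
Verify stationarity: grad f(x*) = H x* + g = (0, 0).
Eigenvalues of H: -11.5311, -3.4689.
Both eigenvalues < 0, so H is negative definite -> x* is a strict local max.

max


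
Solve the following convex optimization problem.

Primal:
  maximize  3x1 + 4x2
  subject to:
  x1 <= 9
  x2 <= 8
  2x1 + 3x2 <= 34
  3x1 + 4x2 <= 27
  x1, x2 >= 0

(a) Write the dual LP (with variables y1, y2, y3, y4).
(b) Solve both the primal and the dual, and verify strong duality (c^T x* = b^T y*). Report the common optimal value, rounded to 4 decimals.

The standard primal-dual pair for 'max c^T x s.t. A x <= b, x >= 0' is:
  Dual:  min b^T y  s.t.  A^T y >= c,  y >= 0.

So the dual LP is:
  minimize  9y1 + 8y2 + 34y3 + 27y4
  subject to:
    y1 + 2y3 + 3y4 >= 3
    y2 + 3y3 + 4y4 >= 4
    y1, y2, y3, y4 >= 0

Solving the primal: x* = (9, 0).
  primal value c^T x* = 27.
Solving the dual: y* = (0, 0, 0, 1).
  dual value b^T y* = 27.
Strong duality: c^T x* = b^T y*. Confirmed.

27


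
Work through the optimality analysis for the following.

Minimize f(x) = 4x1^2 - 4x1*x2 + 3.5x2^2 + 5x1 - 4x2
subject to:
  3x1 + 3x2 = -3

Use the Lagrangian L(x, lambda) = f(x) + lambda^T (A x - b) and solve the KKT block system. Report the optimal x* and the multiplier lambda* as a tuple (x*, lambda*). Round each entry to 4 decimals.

Form the Lagrangian:
  L(x, lambda) = (1/2) x^T Q x + c^T x + lambda^T (A x - b)
Stationarity (grad_x L = 0): Q x + c + A^T lambda = 0.
Primal feasibility: A x = b.

This gives the KKT block system:
  [ Q   A^T ] [ x     ]   [-c ]
  [ A    0  ] [ lambda ] = [ b ]

Solving the linear system:
  x*      = (-0.8696, -0.1304)
  lambda* = (0.4783)
  f(x*)   = -1.1957

x* = (-0.8696, -0.1304), lambda* = (0.4783)


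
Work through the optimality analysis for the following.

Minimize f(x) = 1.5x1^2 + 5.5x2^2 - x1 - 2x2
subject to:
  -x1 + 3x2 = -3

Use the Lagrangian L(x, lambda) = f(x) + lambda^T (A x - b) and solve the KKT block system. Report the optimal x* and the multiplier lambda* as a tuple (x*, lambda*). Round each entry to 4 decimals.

Form the Lagrangian:
  L(x, lambda) = (1/2) x^T Q x + c^T x + lambda^T (A x - b)
Stationarity (grad_x L = 0): Q x + c + A^T lambda = 0.
Primal feasibility: A x = b.

This gives the KKT block system:
  [ Q   A^T ] [ x     ]   [-c ]
  [ A    0  ] [ lambda ] = [ b ]

Solving the linear system:
  x*      = (1.2632, -0.5789)
  lambda* = (2.7895)
  f(x*)   = 4.1316

x* = (1.2632, -0.5789), lambda* = (2.7895)


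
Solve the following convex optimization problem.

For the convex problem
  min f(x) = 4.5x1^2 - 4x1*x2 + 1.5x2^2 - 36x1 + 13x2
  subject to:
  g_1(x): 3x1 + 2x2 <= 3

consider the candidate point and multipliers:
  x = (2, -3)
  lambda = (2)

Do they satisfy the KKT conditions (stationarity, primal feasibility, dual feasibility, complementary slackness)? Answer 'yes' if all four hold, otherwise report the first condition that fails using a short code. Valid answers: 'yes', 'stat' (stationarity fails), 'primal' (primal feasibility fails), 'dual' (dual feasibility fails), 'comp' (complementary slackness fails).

Gradient of f: grad f(x) = Q x + c = (-6, -4)
Constraint values g_i(x) = a_i^T x - b_i:
  g_1((2, -3)) = -3
Stationarity residual: grad f(x) + sum_i lambda_i a_i = (0, 0)
  -> stationarity OK
Primal feasibility (all g_i <= 0): OK
Dual feasibility (all lambda_i >= 0): OK
Complementary slackness (lambda_i * g_i(x) = 0 for all i): FAILS

Verdict: the first failing condition is complementary_slackness -> comp.

comp


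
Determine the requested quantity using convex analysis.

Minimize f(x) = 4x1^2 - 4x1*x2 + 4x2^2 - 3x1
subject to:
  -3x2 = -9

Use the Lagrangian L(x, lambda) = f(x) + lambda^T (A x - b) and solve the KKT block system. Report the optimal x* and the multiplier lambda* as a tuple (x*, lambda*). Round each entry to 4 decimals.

Form the Lagrangian:
  L(x, lambda) = (1/2) x^T Q x + c^T x + lambda^T (A x - b)
Stationarity (grad_x L = 0): Q x + c + A^T lambda = 0.
Primal feasibility: A x = b.

This gives the KKT block system:
  [ Q   A^T ] [ x     ]   [-c ]
  [ A    0  ] [ lambda ] = [ b ]

Solving the linear system:
  x*      = (1.875, 3)
  lambda* = (5.5)
  f(x*)   = 21.9375

x* = (1.875, 3), lambda* = (5.5)
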